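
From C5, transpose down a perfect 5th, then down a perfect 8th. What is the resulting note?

A perfect fifth down from C5 is F4.
F4 down a perfect octave → F3 (12 semitones).

F3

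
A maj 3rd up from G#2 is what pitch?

B#2

The third takes the letter from G up to B.
Moving 4 semitones up from G#2 (the size of a major third) reaches B#2.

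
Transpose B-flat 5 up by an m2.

C-flat 6

Two letter names up from B: C.
A minor second spans 1 semitone, so from Bb5 the target pitch is Cb6.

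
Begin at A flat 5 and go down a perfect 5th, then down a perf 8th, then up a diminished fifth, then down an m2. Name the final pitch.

G flat 4

Ab5 down a perfect fifth → Db5 (7 semitones).
Down a perfect octave from Db5: Db4 (12 semitones down).
A diminished fifth up from Db4 is Abb4.
Down a minor second from Abb4: Gb4 (1 semitone down).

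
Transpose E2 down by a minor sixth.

Counting six letter names down from E lands on G.
A minor sixth spans 8 semitones, so from E2 the target pitch is G#1.

G#1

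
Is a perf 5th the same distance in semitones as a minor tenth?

No

7 semitones (perfect fifth) vs 15 semitones (minor tenth): not equal.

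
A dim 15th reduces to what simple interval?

diminished 8th

Subtracting seven from the interval number removes an octave: 15 − 7 = 8.
That makes a diminished fifteenth a compound diminished octave — an octave plus a diminished octave.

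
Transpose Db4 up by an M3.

F4

The third takes the letter from D up to F.
A major third spans 4 semitones, so from Db4 the target pitch is F4.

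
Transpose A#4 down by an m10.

Counting three letter names plus an octave down from A lands on F.
A minor tenth is 15 semitones; 15 semitones down from A#4 gives F##3.

F##3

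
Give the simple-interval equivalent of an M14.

Take out an octave (7 from the number): 14 − 7 = 7.
So a major fourteenth is an octave plus a major seventh. The quality is unchanged.

major 7th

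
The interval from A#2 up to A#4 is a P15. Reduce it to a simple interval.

perfect octave

Take out an octave (7 from the number): 15 − 7 = 8.
So a perfect fifteenth is an octave plus a perfect octave. The quality is unchanged.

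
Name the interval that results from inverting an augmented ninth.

First reduce the compound augmented ninth to its simple form, an augmented second.
Inverted interval numbers add to nine, so a second pairs with a seventh (2 + 7 = 9).
Quality inverts too: augmented becomes diminished. That makes the inversion a diminished seventh.

d7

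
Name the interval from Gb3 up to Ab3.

G to A spans two letter names (G-A), so the interval is some kind of second.
The major second spans 2 semitones, and Gb3 to Ab3 is exactly 2 semitones — so this is a major second.

major second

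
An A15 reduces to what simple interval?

A8

Take out an octave (7 from the number): 15 − 7 = 8.
That makes an augmented fifteenth a compound augmented octave — an octave plus an augmented octave.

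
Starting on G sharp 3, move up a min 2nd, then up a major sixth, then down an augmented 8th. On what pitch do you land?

F 3

Up a minor second from G#3: A3 (1 semitone up).
A major sixth up from A3 is F#4.
Down an augmented octave from F#4: F3 (13 semitones down).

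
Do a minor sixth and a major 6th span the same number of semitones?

A minor sixth is 8 semitones but a major sixth is 9 semitones — different sizes.

No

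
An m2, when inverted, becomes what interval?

Interval numbers invert to sum to nine: 2 + 7 = 9, so a second inverts to a seventh.
And minor becomes major under inversion, so we get a major seventh.

major seventh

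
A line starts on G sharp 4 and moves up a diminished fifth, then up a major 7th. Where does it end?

C sharp 6

G#4 up a diminished fifth → D5 (6 semitones).
A major seventh up from D5 is C#6.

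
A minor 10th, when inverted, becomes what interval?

M6

First reduce the compound minor tenth to its simple form, a minor third.
Inverted interval numbers add to nine, so a third pairs with a sixth (3 + 6 = 9).
The quality also flips — minor becomes major — giving a major sixth.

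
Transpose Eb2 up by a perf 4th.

Ab2

The fourth takes the letter from E up to A.
A perfect fourth is 5 semitones; 5 semitones up from Eb2 gives Ab2.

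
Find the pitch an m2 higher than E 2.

F 2

Two letter names up from E: F.
Moving 1 semitone up from E2 (the size of a minor second) reaches F2.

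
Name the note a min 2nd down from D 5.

Counting two letter names down from D lands on C.
A minor second spans 1 semitone, so from D5 the target pitch is C#5.

C-sharp 5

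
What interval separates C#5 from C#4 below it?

perfect 8th

Descending from C#5 to C#4 is the same interval as ascending C#4 to C#5.
C to C is the same letter name, plus an octave — that makes it an octave of some quality.
The perfect octave spans 12 semitones, and C#4 to C#5 is exactly 12 semitones — so this is a perfect octave.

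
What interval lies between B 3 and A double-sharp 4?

B to A spans seven letter names (B-C-D-E-F-G-A), so the interval is some kind of seventh.
The major seventh is 11 semitones; here we have 12, one semitone wider: augmented.

augmented seventh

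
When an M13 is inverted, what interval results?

minor 3rd

First reduce the compound major thirteenth to its simple form, a major sixth.
Inverted interval numbers add to nine, so a sixth pairs with a third (6 + 3 = 9).
Quality inverts too: major becomes minor. That makes the inversion a minor third.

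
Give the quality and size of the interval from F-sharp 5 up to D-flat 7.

diminished thirteenth

F to D spans six letter names (F-G-A-B-C-D), plus an octave, so the interval is some kind of thirteenth.
A major thirteenth would be 21 semitones; F#5 to Db7 is 19, two semitones narrower, so the interval is diminished.
(Equivalently, a compound diminished sixth: a diminished sixth plus an octave.)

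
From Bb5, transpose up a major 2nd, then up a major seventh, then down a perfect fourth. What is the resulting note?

F#6

Bb5 up a major second → C6 (2 semitones).
Up a major seventh from C6: B6 (11 semitones up).
B6 down a perfect fourth → F#6 (5 semitones).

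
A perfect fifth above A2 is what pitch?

E3

Counting five letter names up from A lands on E.
A perfect fifth is 7 semitones; 7 semitones up from A2 gives E3.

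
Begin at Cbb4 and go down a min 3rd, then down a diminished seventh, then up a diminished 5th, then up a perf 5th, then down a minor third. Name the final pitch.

A minor third down from Cbb4 is Abb3.
A diminished seventh down from Abb3 is Bb2.
A diminished fifth up from Bb2 is Fb3.
A perfect fifth up from Fb3 is Cb4.
A minor third down from Cb4 is Ab3.

Ab3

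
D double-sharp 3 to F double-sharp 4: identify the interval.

minor 10th

D to F spans three letter names (D-E-F), plus an octave: a tenth.
At 15 semitones, D##3→F##4 falls one short of a major tenth: minor.
(Equivalently, a compound minor third: a minor third plus an octave.)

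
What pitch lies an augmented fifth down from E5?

The fifth takes the letter from E down to A.
An augmented fifth spans 8 semitones, so from E5 the target pitch is Ab4.

Ab4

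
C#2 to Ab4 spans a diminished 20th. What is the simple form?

Take out 2 octaves (14 from the number): 20 − 14 = 6.
So a diminished twentieth is 2 octaves plus a diminished sixth. The quality is unchanged.

d6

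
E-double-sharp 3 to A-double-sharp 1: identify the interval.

Descending from E##3 to A##1 is the same interval as ascending A##1 to E##3.
A to E spans five letter names (A-B-C-D-E), plus an octave: a twelfth.
The perfect twelfth spans 19 semitones, and A##1 to E##3 is exactly 19 semitones — so this is a perfect twelfth.
(Equivalently, a compound perfect fifth: a perfect fifth plus an octave.)

perfect twelfth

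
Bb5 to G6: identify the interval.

major sixth

B to G spans six letter names (B-C-D-E-F-G), so the interval is some kind of sixth.
Bb5 to G6 is 9 semitones, matching the major sixth exactly, so the quality is major.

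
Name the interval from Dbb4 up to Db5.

augmented octave

D to D is the same letter name, plus an octave — that makes it an octave of some quality.
The perfect octave is 12 semitones; here we have 13, one semitone wider: augmented.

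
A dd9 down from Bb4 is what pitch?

Two letters down from B (plus an octave) reaches A.
A doubly diminished ninth is 11 semitones; 11 semitones down from Bb4 gives A##3.

A##3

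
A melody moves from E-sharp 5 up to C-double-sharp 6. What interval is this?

E to C spans six letter names (E-F-G-A-B-C): a sixth.
Counting semitones, E#5→C##6 is 9, which is the major sixth.

major sixth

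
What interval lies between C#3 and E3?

C to E spans three letter names (C-D-E) — that makes it a third of some quality.
C#3 to E3 is 3 semitones, a half step short of the major third (4), so this is minor.

m3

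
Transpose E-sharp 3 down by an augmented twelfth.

Five letters down from E (plus an octave) reaches A.
An augmented twelfth is 20 semitones; 20 semitones down from E#3 gives A1.

A 1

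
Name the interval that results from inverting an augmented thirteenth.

First reduce the compound augmented thirteenth to its simple form, an augmented sixth.
Interval numbers invert to sum to nine: 6 + 3 = 9, so a sixth inverts to a third.
Quality inverts too: augmented becomes diminished. That makes the inversion a diminished third.

d3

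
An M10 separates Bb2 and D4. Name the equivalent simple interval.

Each octave removed subtracts seven from the number: 10 − 7 = 3.
So a major tenth is an octave plus a major third. The quality is unchanged.

major third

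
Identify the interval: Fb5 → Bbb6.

perfect eleventh

F to B spans four letter names (F-G-A-B), plus an octave: an eleventh.
Counting semitones, Fb5→Bbb6 is 17, which is the perfect eleventh.
(Equivalently, a compound perfect fourth: a perfect fourth plus an octave.)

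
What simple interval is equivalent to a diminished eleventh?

diminished 4th

Take out an octave (7 from the number): 11 − 7 = 4.
So a diminished eleventh is an octave plus a diminished fourth. The quality is unchanged.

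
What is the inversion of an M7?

m2

Inverted interval numbers add to nine, so a seventh pairs with a second (7 + 2 = 9).
And major becomes minor under inversion, so we get a minor second.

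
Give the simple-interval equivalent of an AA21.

AA7

Take out 2 octaves (14 from the number): 21 − 14 = 7.
So a doubly augmented twenty-first is 2 octaves plus a doubly augmented seventh. The quality is unchanged.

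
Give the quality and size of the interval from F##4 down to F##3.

Descending from F##4 to F##3 is the same interval as ascending F##3 to F##4.
F to F is the same letter name, plus an octave: an octave.
F##3 to F##4 is 12 semitones, matching the perfect octave exactly, so the quality is perfect.

perfect octave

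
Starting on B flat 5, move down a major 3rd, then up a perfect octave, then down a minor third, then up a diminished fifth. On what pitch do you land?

A major third down from Bb5 is Gb5.
Gb5 up a perfect octave → Gb6 (12 semitones).
Down a minor third from Gb6: Eb6 (3 semitones down).
Up a diminished fifth from Eb6: Bbb6 (6 semitones up).

B double-flat 6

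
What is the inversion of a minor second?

The rule of nine gives the new number: 9 − 2 = 7, so a second becomes a seventh.
The quality also flips — minor becomes major — giving a major seventh.

M7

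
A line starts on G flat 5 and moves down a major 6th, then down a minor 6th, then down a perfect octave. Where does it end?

D flat 3

Gb5 down a major sixth → Bbb4 (9 semitones).
Bbb4 down a minor sixth → Db4 (8 semitones).
Db4 down a perfect octave → Db3 (12 semitones).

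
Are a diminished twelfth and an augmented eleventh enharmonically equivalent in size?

Yes

A diminished twelfth spans 18 semitones, and an augmented eleventh also spans 18 semitones — they're enharmonic.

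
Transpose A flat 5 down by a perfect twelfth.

Five letters down from A (plus an octave) reaches D.
A perfect twelfth spans 19 semitones, so from Ab5 the target pitch is Db4.

D flat 4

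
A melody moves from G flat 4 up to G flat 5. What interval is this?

G to G is the same letter name, plus an octave: an octave.
The perfect octave spans 12 semitones, and Gb4 to Gb5 is exactly 12 semitones — so this is a perfect octave.

P8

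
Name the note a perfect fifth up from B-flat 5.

Counting five letter names up from B lands on F.
A perfect fifth spans 7 semitones, so from Bb5 the target pitch is F6.

F 6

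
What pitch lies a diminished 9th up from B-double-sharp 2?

C-sharp 4

Two letters up from B (plus an octave) reaches C.
A diminished ninth is 12 semitones; 12 semitones up from B##2 gives C#4.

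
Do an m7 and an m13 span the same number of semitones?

10 semitones (minor seventh) vs 20 semitones (minor thirteenth): not equal.

No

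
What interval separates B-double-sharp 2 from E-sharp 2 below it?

Descending from B##2 to E#2 is the same interval as ascending E#2 to B##2.
E to B spans five letter names (E-F-G-A-B), so the interval is some kind of fifth.
A perfect fifth would be 7 semitones; E#2 to B##2 is 8, one semitone wider, so the interval is augmented.

augmented fifth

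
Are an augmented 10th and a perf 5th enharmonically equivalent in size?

No

17 semitones (augmented tenth) vs 7 semitones (perfect fifth): not equal.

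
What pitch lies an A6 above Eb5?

C#6

The sixth takes the letter from E up to C.
An augmented sixth spans 10 semitones, so from Eb5 the target pitch is C#6.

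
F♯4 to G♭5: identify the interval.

F to G spans two letter names (F-G), plus an octave: a ninth.
The major ninth is 14 semitones; here we have 12, two semitones narrower: diminished.

diminished ninth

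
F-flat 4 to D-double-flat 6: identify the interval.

minor thirteenth

F to D spans six letter names (F-G-A-B-C-D), plus an octave — that makes it a thirteenth of some quality.
At 20 semitones, Fb4→Dbb6 falls one short of a major thirteenth: minor.
(Equivalently, a compound minor sixth: a minor sixth plus an octave.)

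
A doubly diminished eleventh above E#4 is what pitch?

Counting four letter names plus an octave up from E lands on A.
Moving 15 semitones up from E#4 (the size of a doubly diminished eleventh) reaches Ab5.

Ab5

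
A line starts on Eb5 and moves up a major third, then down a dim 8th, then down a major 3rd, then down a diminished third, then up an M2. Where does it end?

Eb5 up a major third → G5 (4 semitones).
A diminished octave down from G5 is G#4.
Down a major third from G#4: E4 (4 semitones down).
E4 down a diminished third → C##4 (2 semitones).
Up a major second from C##4: D##4 (2 semitones up).

D##4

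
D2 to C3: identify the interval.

m7

D to C spans seven letter names (D-E-F-G-A-B-C), so the interval is some kind of seventh.
A major seventh would be 11 semitones, but D2 to C3 is 10 — one semitone narrower, making it a minor seventh.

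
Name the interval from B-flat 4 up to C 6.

major ninth

B to C spans two letter names (B-C), plus an octave — that makes it a ninth of some quality.
Counting semitones, Bb4→C6 is 14, which is the major ninth.
(Equivalently, a compound major second: a major second plus an octave.)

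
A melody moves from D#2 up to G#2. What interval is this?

D to G spans four letter names (D-E-F-G): a fourth.
Counting semitones, D#2→G#2 is 5, which is the perfect fourth.

P4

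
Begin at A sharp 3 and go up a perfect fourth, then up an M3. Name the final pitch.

A perfect fourth up from A#3 is D#4.
Up a major third from D#4: F##4 (4 semitones up).

F double-sharp 4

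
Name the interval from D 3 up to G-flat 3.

d4

D to G spans four letter names (D-E-F-G), so the interval is some kind of fourth.
The perfect fourth is 5 semitones; here we have 4, one semitone narrower: diminished.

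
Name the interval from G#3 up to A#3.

G to A spans two letter names (G-A): a second.
Counting semitones, G#3→A#3 is 2, which is the major second.

major 2nd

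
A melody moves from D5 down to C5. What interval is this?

Descending from D5 to C5 is the same interval as ascending C5 to D5.
C to D spans two letter names (C-D) — that makes it a second of some quality.
Counting semitones, C5→D5 is 2, which is the major second.

major second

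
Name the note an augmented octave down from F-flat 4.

F-double-flat 3

For an octave the letter name doesn't change: still F, an octave down.
Moving 13 semitones down from Fb4 (the size of an augmented octave) reaches Fbb3.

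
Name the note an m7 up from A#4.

G#5

The seventh takes the letter from A up to G.
A minor seventh spans 10 semitones, so from A#4 the target pitch is G#5.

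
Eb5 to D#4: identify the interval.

Descending from Eb5 to D#4 is the same interval as ascending D#4 to Eb5.
D to E spans two letter names (D-E), plus an octave, so the interval is some kind of ninth.
The major ninth is 14 semitones; here we have 12, two semitones narrower: diminished.

diminished ninth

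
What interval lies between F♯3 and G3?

F to G spans two letter names (F-G) — that makes it a second of some quality.
At 1 semitone, F#3→G3 falls one short of a major second: minor.

minor 2nd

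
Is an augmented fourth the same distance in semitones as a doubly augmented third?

Yes

An augmented fourth = 6 semitones = a doubly augmented third; enharmonically equal.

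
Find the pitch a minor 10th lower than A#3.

F##2

Counting three letter names plus an octave down from A lands on F.
Moving 15 semitones down from A#3 (the size of a minor tenth) reaches F##2.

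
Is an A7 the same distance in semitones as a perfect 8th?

Yes

An augmented seventh spans 12 semitones, and a perfect octave also spans 12 semitones — they're enharmonic.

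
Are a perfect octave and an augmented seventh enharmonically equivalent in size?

A perfect octave spans 12 semitones, and an augmented seventh also spans 12 semitones — they're enharmonic.

Yes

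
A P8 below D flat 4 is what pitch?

D flat 3

For an octave the letter name doesn't change: still D, an octave down.
A perfect octave is 12 semitones; 12 semitones down from Db4 gives Db3.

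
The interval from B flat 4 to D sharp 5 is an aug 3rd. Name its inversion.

diminished 6th

The rule of nine gives the new number: 9 − 3 = 6, so a third becomes a sixth.
And augmented becomes diminished under inversion, so we get a diminished sixth.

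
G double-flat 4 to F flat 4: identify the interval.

Descending from Gbb4 to Fb4 is the same interval as ascending Fb4 to Gbb4.
F to G spans two letter names (F-G), so the interval is some kind of second.
At 1 semitone, Fb4→Gbb4 falls one short of a major second: minor.

minor second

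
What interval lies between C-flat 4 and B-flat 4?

major seventh

C to B spans seven letter names (C-D-E-F-G-A-B) — that makes it a seventh of some quality.
Counting semitones, Cb4→Bb4 is 11, which is the major seventh.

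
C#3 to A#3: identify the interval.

major sixth

C to A spans six letter names (C-D-E-F-G-A): a sixth.
The major sixth spans 9 semitones, and C#3 to A#3 is exactly 9 semitones — so this is a major sixth.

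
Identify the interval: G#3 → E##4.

augmented 6th

G to E spans six letter names (G-A-B-C-D-E) — that makes it a sixth of some quality.
G#3 to E##4 spans 10 semitones — one semitone wider than the major sixth (9) — giving an augmented sixth.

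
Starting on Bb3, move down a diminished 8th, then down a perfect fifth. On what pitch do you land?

Down a diminished octave from Bb3: B2 (11 semitones down).
B2 down a perfect fifth → E2 (7 semitones).

E2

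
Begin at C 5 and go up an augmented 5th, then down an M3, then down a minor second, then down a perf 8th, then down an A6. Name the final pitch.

F 3

Up an augmented fifth from C5: G#5 (8 semitones up).
G#5 down a major third → E5 (4 semitones).
A minor second down from E5 is D#5.
A perfect octave down from D#5 is D#4.
D#4 down an augmented sixth → F3 (10 semitones).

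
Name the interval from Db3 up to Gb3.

D to G spans four letter names (D-E-F-G), so the interval is some kind of fourth.
Db3 to Gb3 is 5 semitones, matching the perfect fourth exactly, so the quality is perfect.

perfect fourth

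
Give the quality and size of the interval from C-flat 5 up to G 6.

C to G spans five letter names (C-D-E-F-G), plus an octave — that makes it a twelfth of some quality.
A perfect twelfth would be 19 semitones; Cb5 to G6 is 20, one semitone wider, so the interval is augmented.
(Equivalently, a compound augmented fifth: an augmented fifth plus an octave.)

augmented 12th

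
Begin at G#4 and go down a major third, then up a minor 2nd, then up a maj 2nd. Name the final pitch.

A major third down from G#4 is E4.
A minor second up from E4 is F4.
A major second up from F4 is G4.

G4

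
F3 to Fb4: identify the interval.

diminished 8th

F to F is the same letter name, plus an octave: an octave.
F3 to Fb4 spans 11 semitones — one semitone narrower than the perfect octave (12) — giving a diminished octave.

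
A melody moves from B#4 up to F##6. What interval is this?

perfect twelfth

B to F spans five letter names (B-C-D-E-F), plus an octave: a twelfth.
The perfect twelfth spans 19 semitones, and B#4 to F##6 is exactly 19 semitones — so this is a perfect twelfth.
(Equivalently, a compound perfect fifth: a perfect fifth plus an octave.)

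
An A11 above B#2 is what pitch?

The eleventh's letter: B up four letter names plus an octave → E.
An augmented eleventh spans 18 semitones, so from B#2 the target pitch is E##4.

E##4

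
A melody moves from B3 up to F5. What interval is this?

B to F spans five letter names (B-C-D-E-F), plus an octave, so the interval is some kind of twelfth.
A perfect twelfth would be 19 semitones; B3 to F5 is 18, one semitone narrower, so the interval is diminished.
(Equivalently, a compound diminished fifth: a diminished fifth plus an octave.)

diminished twelfth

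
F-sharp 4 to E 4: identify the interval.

Descending from F#4 to E4 is the same interval as ascending E4 to F#4.
E to F spans two letter names (E-F): a second.
The major second spans 2 semitones, and E4 to F#4 is exactly 2 semitones — so this is a major second.

major second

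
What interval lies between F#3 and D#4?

major 6th

F to D spans six letter names (F-G-A-B-C-D) — that makes it a sixth of some quality.
F#3 to D#4 is 9 semitones, matching the major sixth exactly, so the quality is major.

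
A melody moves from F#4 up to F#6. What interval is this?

perfect fifteenth

F to F is the same letter name, plus 2 octaves — that makes it a fifteenth of some quality.
Counting semitones, F#4→F#6 is 24, which is the perfect fifteenth.
(Equivalently, a compound perfect octave: a perfect octave plus an octave.)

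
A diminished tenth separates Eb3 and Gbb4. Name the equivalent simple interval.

diminished third

Take out an octave (7 from the number): 10 − 7 = 3.
Quality carries through unchanged, so the simple form is a diminished third.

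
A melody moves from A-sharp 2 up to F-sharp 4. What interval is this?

minor 13th

A to F spans six letter names (A-B-C-D-E-F), plus an octave: a thirteenth.
At 20 semitones, A#2→F#4 falls one short of a major thirteenth: minor.
(Equivalently, a compound minor sixth: a minor sixth plus an octave.)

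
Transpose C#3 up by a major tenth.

Three letters up from C (plus an octave) reaches E.
A major tenth spans 16 semitones, so from C#3 the target pitch is E#4.

E#4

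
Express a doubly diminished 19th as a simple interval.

Take out 2 octaves (14 from the number): 19 − 14 = 5.
That makes a doubly diminished nineteenth a compound doubly diminished fifth — 2 octaves plus a doubly diminished fifth.

doubly diminished 5th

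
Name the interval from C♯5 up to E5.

m3

C to E spans three letter names (C-D-E) — that makes it a third of some quality.
C#5 to E5 is 3 semitones, a half step short of the major third (4), so this is minor.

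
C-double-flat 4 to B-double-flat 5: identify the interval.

major fourteenth

C to B spans seven letter names (C-D-E-F-G-A-B), plus an octave, so the interval is some kind of fourteenth.
Counting semitones, Cbb4→Bbb5 is 23, which is the major fourteenth.
(Equivalently, a compound major seventh: a major seventh plus an octave.)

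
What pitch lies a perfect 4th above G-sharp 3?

Counting four letter names up from G lands on C.
Moving 5 semitones up from G#3 (the size of a perfect fourth) reaches C#4.

C-sharp 4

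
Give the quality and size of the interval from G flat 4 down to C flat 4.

P5

Descending from Gb4 to Cb4 is the same interval as ascending Cb4 to Gb4.
C to G spans five letter names (C-D-E-F-G): a fifth.
Counting semitones, Cb4→Gb4 is 7, which is the perfect fifth.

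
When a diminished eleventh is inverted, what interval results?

A5

First reduce the compound diminished eleventh to its simple form, a diminished fourth.
The rule of nine gives the new number: 9 − 4 = 5, so a fourth becomes a fifth.
And diminished becomes augmented under inversion, so we get an augmented fifth.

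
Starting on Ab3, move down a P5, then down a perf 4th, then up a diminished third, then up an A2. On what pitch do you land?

Db3

Down a perfect fifth from Ab3: Db3 (7 semitones down).
Db3 down a perfect fourth → Ab2 (5 semitones).
A diminished third up from Ab2 is Cbb3.
Up an augmented second from Cbb3: Db3 (3 semitones up).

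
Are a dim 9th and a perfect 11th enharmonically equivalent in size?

No

A diminished ninth spans 12 semitones; a perfect eleventh spans 17 semitones. They differ by 5.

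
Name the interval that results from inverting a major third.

The rule of nine gives the new number: 9 − 3 = 6, so a third becomes a sixth.
The quality also flips — major becomes minor — giving a minor sixth.

minor 6th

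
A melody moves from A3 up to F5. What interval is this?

A to F spans six letter names (A-B-C-D-E-F), plus an octave — that makes it a thirteenth of some quality.
A major thirteenth would be 21 semitones, but A3 to F5 is 20 — one semitone narrower, making it a minor thirteenth.
(Equivalently, a compound minor sixth: a minor sixth plus an octave.)

minor thirteenth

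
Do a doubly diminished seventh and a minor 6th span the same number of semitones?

A doubly diminished seventh spans 8 semitones, and a minor sixth also spans 8 semitones — they're enharmonic.

Yes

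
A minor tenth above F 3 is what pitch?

Three letters up from F (plus an octave) reaches A.
Moving 15 semitones up from F3 (the size of a minor tenth) reaches Ab4.

A-flat 4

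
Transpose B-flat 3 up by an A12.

The twelfth's letter: B up five letter names plus an octave → F.
An augmented twelfth is 20 semitones; 20 semitones up from Bb3 gives F#5.

F-sharp 5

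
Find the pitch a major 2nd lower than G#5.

F#5

Counting two letter names down from G lands on F.
A major second is 2 semitones; 2 semitones down from G#5 gives F#5.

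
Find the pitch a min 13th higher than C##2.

A#3

The thirteenth's letter: C up six letter names plus an octave → A.
A minor thirteenth is 20 semitones; 20 semitones up from C##2 gives A#3.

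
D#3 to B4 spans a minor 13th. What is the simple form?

Take out an octave (7 from the number): 13 − 7 = 6.
So a minor thirteenth is an octave plus a minor sixth. The quality is unchanged.

minor sixth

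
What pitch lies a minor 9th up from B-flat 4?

Two letters up from B (plus an octave) reaches C.
Moving 13 semitones up from Bb4 (the size of a minor ninth) reaches Cb6.

C-flat 6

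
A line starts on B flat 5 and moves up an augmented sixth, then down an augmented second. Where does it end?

Bb5 up an augmented sixth → G#6 (10 semitones).
G#6 down an augmented second → F6 (3 semitones).

F 6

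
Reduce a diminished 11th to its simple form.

diminished fourth

Take out an octave (7 from the number): 11 − 7 = 4.
Quality carries through unchanged, so the simple form is a diminished fourth.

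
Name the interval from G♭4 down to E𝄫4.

major 3rd

Descending from Gb4 to Ebb4 is the same interval as ascending Ebb4 to Gb4.
E to G spans three letter names (E-F-G) — that makes it a third of some quality.
Ebb4 to Gb4 is 4 semitones, matching the major third exactly, so the quality is major.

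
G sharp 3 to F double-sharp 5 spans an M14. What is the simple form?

major seventh

Subtracting seven from the interval number removes an octave: 14 − 7 = 7.
Quality carries through unchanged, so the simple form is a major seventh.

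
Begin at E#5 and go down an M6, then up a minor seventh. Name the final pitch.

E#5 down a major sixth → G#4 (9 semitones).
A minor seventh up from G#4 is F#5.

F#5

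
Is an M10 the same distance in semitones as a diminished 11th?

Yes

A major tenth spans 16 semitones, and a diminished eleventh also spans 16 semitones — they're enharmonic.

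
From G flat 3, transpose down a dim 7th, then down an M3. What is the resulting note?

F 2

Down a diminished seventh from Gb3: A2 (9 semitones down).
Down a major third from A2: F2 (4 semitones down).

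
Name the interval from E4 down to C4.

Descending from E4 to C4 is the same interval as ascending C4 to E4.
C to E spans three letter names (C-D-E) — that makes it a third of some quality.
Counting semitones, C4→E4 is 4, which is the major third.

major 3rd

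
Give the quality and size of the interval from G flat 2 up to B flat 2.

G to B spans three letter names (G-A-B): a third.
Gb2 to Bb2 is 4 semitones, matching the major third exactly, so the quality is major.

major third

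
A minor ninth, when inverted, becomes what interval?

First reduce the compound minor ninth to its simple form, a minor second.
Interval numbers invert to sum to nine: 2 + 7 = 9, so a second inverts to a seventh.
The quality also flips — minor becomes major — giving a major seventh.

M7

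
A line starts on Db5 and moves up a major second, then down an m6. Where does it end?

Db5 up a major second → Eb5 (2 semitones).
Down a minor sixth from Eb5: G4 (8 semitones down).

G4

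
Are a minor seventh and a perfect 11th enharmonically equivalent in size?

No

A minor seventh is 10 semitones but a perfect eleventh is 17 semitones — different sizes.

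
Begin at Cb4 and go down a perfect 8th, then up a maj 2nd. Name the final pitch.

A perfect octave down from Cb4 is Cb3.
Cb3 up a major second → Db3 (2 semitones).

Db3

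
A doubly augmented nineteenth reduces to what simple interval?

doubly augmented 5th

Take out 2 octaves (14 from the number): 19 − 14 = 5.
That makes a doubly augmented nineteenth a compound doubly augmented fifth — 2 octaves plus a doubly augmented fifth.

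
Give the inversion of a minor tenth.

First reduce the compound minor tenth to its simple form, a minor third.
Inverted interval numbers add to nine, so a third pairs with a sixth (3 + 6 = 9).
The quality also flips — minor becomes major — giving a major sixth.

M6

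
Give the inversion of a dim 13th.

First reduce the compound diminished thirteenth to its simple form, a diminished sixth.
Interval numbers invert to sum to nine: 6 + 3 = 9, so a sixth inverts to a third.
And diminished becomes augmented under inversion, so we get an augmented third.

augmented 3rd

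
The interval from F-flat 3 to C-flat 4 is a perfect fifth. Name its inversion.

Inverted interval numbers add to nine, so a fifth pairs with a fourth (5 + 4 = 9).
The quality also flips — perfect stays perfect — giving a perfect fourth.

perfect 4th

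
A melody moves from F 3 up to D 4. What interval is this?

major 6th

F to D spans six letter names (F-G-A-B-C-D) — that makes it a sixth of some quality.
Counting semitones, F3→D4 is 9, which is the major sixth.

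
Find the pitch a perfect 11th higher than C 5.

Counting four letter names plus an octave up from C lands on F.
Moving 17 semitones up from C5 (the size of a perfect eleventh) reaches F6.

F 6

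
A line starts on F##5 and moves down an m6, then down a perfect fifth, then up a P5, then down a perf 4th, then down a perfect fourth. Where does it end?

B##3

Down a minor sixth from F##5: A##4 (8 semitones down).
A perfect fifth down from A##4 is D##4.
Up a perfect fifth from D##4: A##4 (7 semitones up).
A##4 down a perfect fourth → E##4 (5 semitones).
Down a perfect fourth from E##4: B##3 (5 semitones down).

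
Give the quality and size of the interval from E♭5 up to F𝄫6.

E to F spans two letter names (E-F), plus an octave: a ninth.
The major ninth is 14 semitones; here we have 12, two semitones narrower: diminished.

d9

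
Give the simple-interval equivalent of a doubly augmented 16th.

AA2

Subtracting seven from the interval number removes an octave: 16 − 14 = 2.
That makes a doubly augmented sixteenth a compound doubly augmented second — 2 octaves plus a doubly augmented second.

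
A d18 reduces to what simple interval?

diminished fourth

Take out 2 octaves (14 from the number): 18 − 14 = 4.
So a diminished eighteenth is 2 octaves plus a diminished fourth. The quality is unchanged.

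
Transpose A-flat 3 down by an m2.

Two letter names down from A: G.
A minor second spans 1 semitone, so from Ab3 the target pitch is G3.

G 3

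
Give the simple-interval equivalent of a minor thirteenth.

Subtracting seven from the interval number removes an octave: 13 − 7 = 6.
Quality carries through unchanged, so the simple form is a minor sixth.

m6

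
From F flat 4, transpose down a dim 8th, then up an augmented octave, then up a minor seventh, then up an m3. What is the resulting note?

G 5

Down a diminished octave from Fb4: F3 (11 semitones down).
Up an augmented octave from F3: F#4 (13 semitones up).
Up a minor seventh from F#4: E5 (10 semitones up).
E5 up a minor third → G5 (3 semitones).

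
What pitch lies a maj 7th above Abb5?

Seven letter names up from A: G.
Moving 11 semitones up from Abb5 (the size of a major seventh) reaches Gb6.

Gb6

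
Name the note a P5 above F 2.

Counting five letter names up from F lands on C.
Moving 7 semitones up from F2 (the size of a perfect fifth) reaches C3.

C 3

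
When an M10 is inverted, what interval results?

First reduce the compound major tenth to its simple form, a major third.
Inverted interval numbers add to nine, so a third pairs with a sixth (3 + 6 = 9).
And major becomes minor under inversion, so we get a minor sixth.

m6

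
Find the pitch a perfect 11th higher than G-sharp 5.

C-sharp 7

Four letters up from G (plus an octave) reaches C.
A perfect eleventh is 17 semitones; 17 semitones up from G#5 gives C#7.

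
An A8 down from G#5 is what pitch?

G4

An octave keeps the letter name G, an octave down from G.
An augmented octave spans 13 semitones, so from G#5 the target pitch is G4.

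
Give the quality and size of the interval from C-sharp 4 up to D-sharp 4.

C to D spans two letter names (C-D): a second.
C#4 to D#4 is 2 semitones, matching the major second exactly, so the quality is major.

major 2nd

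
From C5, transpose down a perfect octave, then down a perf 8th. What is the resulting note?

C3

A perfect octave down from C5 is C4.
A perfect octave down from C4 is C3.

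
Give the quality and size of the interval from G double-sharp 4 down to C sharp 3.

augmented 12th

Descending from G##4 to C#3 is the same interval as ascending C#3 to G##4.
C to G spans five letter names (C-D-E-F-G), plus an octave: a twelfth.
The perfect twelfth is 19 semitones; here we have 20, one semitone wider: augmented.
(Equivalently, a compound augmented fifth: an augmented fifth plus an octave.)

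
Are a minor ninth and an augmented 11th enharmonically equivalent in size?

A minor ninth spans 13 semitones; an augmented eleventh spans 18 semitones. They differ by 5.

No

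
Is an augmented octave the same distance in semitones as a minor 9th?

An augmented octave spans 13 semitones, and a minor ninth also spans 13 semitones — they're enharmonic.

Yes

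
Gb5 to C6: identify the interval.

G to C spans four letter names (G-A-B-C) — that makes it a fourth of some quality.
Gb5 to C6 spans 6 semitones — one semitone wider than the perfect fourth (5) — giving an augmented fourth.

augmented fourth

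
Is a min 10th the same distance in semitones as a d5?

A minor tenth spans 15 semitones; a diminished fifth spans 6 semitones. They differ by 9.

No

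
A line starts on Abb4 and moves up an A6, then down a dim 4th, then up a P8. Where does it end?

An augmented sixth up from Abb4 is F5.
Down a diminished fourth from F5: C#5 (4 semitones down).
Up a perfect octave from C#5: C#6 (12 semitones up).

C#6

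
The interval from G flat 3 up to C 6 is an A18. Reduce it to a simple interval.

augmented 4th

Subtracting seven from the interval number removes an octave: 18 − 14 = 4.
So an augmented eighteenth is 2 octaves plus an augmented fourth. The quality is unchanged.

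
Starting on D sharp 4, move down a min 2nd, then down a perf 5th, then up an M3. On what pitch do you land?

D#4 down a minor second → C##4 (1 semitone).
Down a perfect fifth from C##4: F##3 (7 semitones down).
F##3 up a major third → A##3 (4 semitones).

A double-sharp 3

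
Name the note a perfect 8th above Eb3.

For an octave the letter name doesn't change: still E, an octave up.
Moving 12 semitones up from Eb3 (the size of a perfect octave) reaches Eb4.

Eb4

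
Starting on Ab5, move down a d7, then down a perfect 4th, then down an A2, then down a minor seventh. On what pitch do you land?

A diminished seventh down from Ab5 is B4.
B4 down a perfect fourth → F#4 (5 semitones).
An augmented second down from F#4 is Eb4.
Eb4 down a minor seventh → F3 (10 semitones).

F3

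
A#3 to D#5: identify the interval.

A to D spans four letter names (A-B-C-D), plus an octave — that makes it an eleventh of some quality.
A#3 to D#5 is 17 semitones, matching the perfect eleventh exactly, so the quality is perfect.
(Equivalently, a compound perfect fourth: a perfect fourth plus an octave.)

perfect eleventh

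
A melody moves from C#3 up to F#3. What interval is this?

C to F spans four letter names (C-D-E-F) — that makes it a fourth of some quality.
Counting semitones, C#3→F#3 is 5, which is the perfect fourth.

perfect 4th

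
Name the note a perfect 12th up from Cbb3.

The twelfth's letter: C up five letter names plus an octave → G.
A perfect twelfth spans 19 semitones, so from Cbb3 the target pitch is Gbb4.

Gbb4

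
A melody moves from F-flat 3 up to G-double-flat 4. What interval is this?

F to G spans two letter names (F-G), plus an octave: a ninth.
Fb3 to Gbb4 is 13 semitones, a half step short of the major ninth (14), so this is minor.
(Equivalently, a compound minor second: a minor second plus an octave.)

minor ninth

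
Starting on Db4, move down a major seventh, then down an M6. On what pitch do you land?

Down a major seventh from Db4: Ebb3 (11 semitones down).
Ebb3 down a major sixth → Gbb2 (9 semitones).

Gbb2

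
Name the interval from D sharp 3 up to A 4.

D to A spans five letter names (D-E-F-G-A), plus an octave — that makes it a twelfth of some quality.
The perfect twelfth is 19 semitones; here we have 18, one semitone narrower: diminished.
(Equivalently, a compound diminished fifth: a diminished fifth plus an octave.)

diminished 12th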